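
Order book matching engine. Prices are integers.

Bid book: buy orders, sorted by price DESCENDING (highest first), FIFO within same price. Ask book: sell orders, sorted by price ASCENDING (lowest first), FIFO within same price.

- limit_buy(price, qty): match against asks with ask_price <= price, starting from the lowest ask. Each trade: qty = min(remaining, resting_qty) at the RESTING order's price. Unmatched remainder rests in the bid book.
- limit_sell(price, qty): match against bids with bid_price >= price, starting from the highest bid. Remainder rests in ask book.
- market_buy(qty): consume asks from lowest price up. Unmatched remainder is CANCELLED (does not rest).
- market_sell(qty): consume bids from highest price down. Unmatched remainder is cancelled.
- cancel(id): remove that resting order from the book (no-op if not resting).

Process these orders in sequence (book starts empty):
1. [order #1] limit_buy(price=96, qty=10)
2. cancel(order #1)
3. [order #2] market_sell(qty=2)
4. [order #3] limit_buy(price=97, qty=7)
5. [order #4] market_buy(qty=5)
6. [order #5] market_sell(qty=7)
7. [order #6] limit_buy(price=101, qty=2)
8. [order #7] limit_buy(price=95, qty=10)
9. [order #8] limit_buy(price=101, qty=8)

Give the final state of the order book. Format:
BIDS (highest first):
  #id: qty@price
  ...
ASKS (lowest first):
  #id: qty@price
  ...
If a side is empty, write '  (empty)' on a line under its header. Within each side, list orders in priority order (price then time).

Answer: BIDS (highest first):
  #6: 2@101
  #8: 8@101
  #7: 10@95
ASKS (lowest first):
  (empty)

Derivation:
After op 1 [order #1] limit_buy(price=96, qty=10): fills=none; bids=[#1:10@96] asks=[-]
After op 2 cancel(order #1): fills=none; bids=[-] asks=[-]
After op 3 [order #2] market_sell(qty=2): fills=none; bids=[-] asks=[-]
After op 4 [order #3] limit_buy(price=97, qty=7): fills=none; bids=[#3:7@97] asks=[-]
After op 5 [order #4] market_buy(qty=5): fills=none; bids=[#3:7@97] asks=[-]
After op 6 [order #5] market_sell(qty=7): fills=#3x#5:7@97; bids=[-] asks=[-]
After op 7 [order #6] limit_buy(price=101, qty=2): fills=none; bids=[#6:2@101] asks=[-]
After op 8 [order #7] limit_buy(price=95, qty=10): fills=none; bids=[#6:2@101 #7:10@95] asks=[-]
After op 9 [order #8] limit_buy(price=101, qty=8): fills=none; bids=[#6:2@101 #8:8@101 #7:10@95] asks=[-]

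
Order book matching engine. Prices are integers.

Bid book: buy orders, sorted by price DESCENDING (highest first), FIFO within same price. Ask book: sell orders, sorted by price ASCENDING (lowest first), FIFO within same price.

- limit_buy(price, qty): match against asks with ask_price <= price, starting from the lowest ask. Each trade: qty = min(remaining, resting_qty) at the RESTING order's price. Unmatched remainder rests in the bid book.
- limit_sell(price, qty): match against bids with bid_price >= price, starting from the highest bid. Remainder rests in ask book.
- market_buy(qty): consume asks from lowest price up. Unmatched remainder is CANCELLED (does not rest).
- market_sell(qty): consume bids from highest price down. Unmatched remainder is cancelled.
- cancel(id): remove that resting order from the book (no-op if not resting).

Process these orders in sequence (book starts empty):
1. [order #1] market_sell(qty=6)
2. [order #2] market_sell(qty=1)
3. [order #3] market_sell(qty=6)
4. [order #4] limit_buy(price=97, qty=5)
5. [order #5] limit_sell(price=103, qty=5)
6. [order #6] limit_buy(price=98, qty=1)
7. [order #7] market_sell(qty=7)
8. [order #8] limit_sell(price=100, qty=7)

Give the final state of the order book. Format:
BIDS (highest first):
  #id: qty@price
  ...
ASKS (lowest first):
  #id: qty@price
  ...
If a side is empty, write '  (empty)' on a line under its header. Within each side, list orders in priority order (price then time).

After op 1 [order #1] market_sell(qty=6): fills=none; bids=[-] asks=[-]
After op 2 [order #2] market_sell(qty=1): fills=none; bids=[-] asks=[-]
After op 3 [order #3] market_sell(qty=6): fills=none; bids=[-] asks=[-]
After op 4 [order #4] limit_buy(price=97, qty=5): fills=none; bids=[#4:5@97] asks=[-]
After op 5 [order #5] limit_sell(price=103, qty=5): fills=none; bids=[#4:5@97] asks=[#5:5@103]
After op 6 [order #6] limit_buy(price=98, qty=1): fills=none; bids=[#6:1@98 #4:5@97] asks=[#5:5@103]
After op 7 [order #7] market_sell(qty=7): fills=#6x#7:1@98 #4x#7:5@97; bids=[-] asks=[#5:5@103]
After op 8 [order #8] limit_sell(price=100, qty=7): fills=none; bids=[-] asks=[#8:7@100 #5:5@103]

Answer: BIDS (highest first):
  (empty)
ASKS (lowest first):
  #8: 7@100
  #5: 5@103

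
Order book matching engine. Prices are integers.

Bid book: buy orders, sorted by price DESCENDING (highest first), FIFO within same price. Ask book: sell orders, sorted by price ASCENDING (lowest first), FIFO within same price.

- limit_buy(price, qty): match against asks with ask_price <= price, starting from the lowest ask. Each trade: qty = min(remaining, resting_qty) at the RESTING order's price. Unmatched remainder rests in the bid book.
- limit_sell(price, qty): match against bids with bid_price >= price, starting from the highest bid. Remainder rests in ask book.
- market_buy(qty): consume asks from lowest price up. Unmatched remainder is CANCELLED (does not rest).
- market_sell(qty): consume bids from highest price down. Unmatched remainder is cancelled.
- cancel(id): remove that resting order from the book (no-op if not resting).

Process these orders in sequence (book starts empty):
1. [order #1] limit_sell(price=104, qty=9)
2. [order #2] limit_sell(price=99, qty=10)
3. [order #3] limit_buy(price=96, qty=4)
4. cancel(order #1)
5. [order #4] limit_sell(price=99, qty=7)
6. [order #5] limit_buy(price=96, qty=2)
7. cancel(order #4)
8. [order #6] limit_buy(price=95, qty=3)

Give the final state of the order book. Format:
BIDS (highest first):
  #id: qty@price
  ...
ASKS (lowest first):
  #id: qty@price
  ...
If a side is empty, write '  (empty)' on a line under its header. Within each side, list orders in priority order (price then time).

After op 1 [order #1] limit_sell(price=104, qty=9): fills=none; bids=[-] asks=[#1:9@104]
After op 2 [order #2] limit_sell(price=99, qty=10): fills=none; bids=[-] asks=[#2:10@99 #1:9@104]
After op 3 [order #3] limit_buy(price=96, qty=4): fills=none; bids=[#3:4@96] asks=[#2:10@99 #1:9@104]
After op 4 cancel(order #1): fills=none; bids=[#3:4@96] asks=[#2:10@99]
After op 5 [order #4] limit_sell(price=99, qty=7): fills=none; bids=[#3:4@96] asks=[#2:10@99 #4:7@99]
After op 6 [order #5] limit_buy(price=96, qty=2): fills=none; bids=[#3:4@96 #5:2@96] asks=[#2:10@99 #4:7@99]
After op 7 cancel(order #4): fills=none; bids=[#3:4@96 #5:2@96] asks=[#2:10@99]
After op 8 [order #6] limit_buy(price=95, qty=3): fills=none; bids=[#3:4@96 #5:2@96 #6:3@95] asks=[#2:10@99]

Answer: BIDS (highest first):
  #3: 4@96
  #5: 2@96
  #6: 3@95
ASKS (lowest first):
  #2: 10@99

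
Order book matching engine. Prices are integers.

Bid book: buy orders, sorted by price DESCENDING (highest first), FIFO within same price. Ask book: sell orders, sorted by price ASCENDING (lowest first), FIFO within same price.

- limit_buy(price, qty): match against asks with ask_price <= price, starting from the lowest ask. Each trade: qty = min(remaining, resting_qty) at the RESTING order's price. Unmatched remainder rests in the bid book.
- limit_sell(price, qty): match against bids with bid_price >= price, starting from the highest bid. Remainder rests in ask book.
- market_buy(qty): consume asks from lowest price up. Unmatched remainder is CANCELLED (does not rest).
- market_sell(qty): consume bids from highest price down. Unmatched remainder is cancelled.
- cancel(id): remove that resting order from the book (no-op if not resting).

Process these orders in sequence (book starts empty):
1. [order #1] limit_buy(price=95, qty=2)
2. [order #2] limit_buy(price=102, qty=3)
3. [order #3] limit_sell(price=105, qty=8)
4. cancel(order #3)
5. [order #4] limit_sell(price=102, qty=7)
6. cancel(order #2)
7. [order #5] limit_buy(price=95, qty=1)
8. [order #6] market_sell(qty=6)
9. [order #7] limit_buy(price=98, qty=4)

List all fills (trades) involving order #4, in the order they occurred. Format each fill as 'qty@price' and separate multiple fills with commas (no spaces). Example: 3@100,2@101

Answer: 3@102

Derivation:
After op 1 [order #1] limit_buy(price=95, qty=2): fills=none; bids=[#1:2@95] asks=[-]
After op 2 [order #2] limit_buy(price=102, qty=3): fills=none; bids=[#2:3@102 #1:2@95] asks=[-]
After op 3 [order #3] limit_sell(price=105, qty=8): fills=none; bids=[#2:3@102 #1:2@95] asks=[#3:8@105]
After op 4 cancel(order #3): fills=none; bids=[#2:3@102 #1:2@95] asks=[-]
After op 5 [order #4] limit_sell(price=102, qty=7): fills=#2x#4:3@102; bids=[#1:2@95] asks=[#4:4@102]
After op 6 cancel(order #2): fills=none; bids=[#1:2@95] asks=[#4:4@102]
After op 7 [order #5] limit_buy(price=95, qty=1): fills=none; bids=[#1:2@95 #5:1@95] asks=[#4:4@102]
After op 8 [order #6] market_sell(qty=6): fills=#1x#6:2@95 #5x#6:1@95; bids=[-] asks=[#4:4@102]
After op 9 [order #7] limit_buy(price=98, qty=4): fills=none; bids=[#7:4@98] asks=[#4:4@102]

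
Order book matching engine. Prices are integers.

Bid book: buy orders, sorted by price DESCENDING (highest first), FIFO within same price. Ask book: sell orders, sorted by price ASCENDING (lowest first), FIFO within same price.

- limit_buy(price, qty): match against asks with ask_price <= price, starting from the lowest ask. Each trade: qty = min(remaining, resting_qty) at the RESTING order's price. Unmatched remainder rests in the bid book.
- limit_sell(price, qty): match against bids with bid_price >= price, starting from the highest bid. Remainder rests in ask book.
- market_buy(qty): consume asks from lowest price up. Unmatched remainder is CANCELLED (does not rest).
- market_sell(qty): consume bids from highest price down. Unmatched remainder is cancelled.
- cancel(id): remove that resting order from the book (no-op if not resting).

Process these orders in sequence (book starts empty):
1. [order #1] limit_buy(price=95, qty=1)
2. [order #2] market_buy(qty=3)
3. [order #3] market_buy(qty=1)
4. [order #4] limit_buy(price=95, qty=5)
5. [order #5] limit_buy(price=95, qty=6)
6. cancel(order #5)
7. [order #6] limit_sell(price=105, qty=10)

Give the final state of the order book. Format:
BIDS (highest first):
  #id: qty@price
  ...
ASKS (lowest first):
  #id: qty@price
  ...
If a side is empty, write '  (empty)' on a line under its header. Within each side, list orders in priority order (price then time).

Answer: BIDS (highest first):
  #1: 1@95
  #4: 5@95
ASKS (lowest first):
  #6: 10@105

Derivation:
After op 1 [order #1] limit_buy(price=95, qty=1): fills=none; bids=[#1:1@95] asks=[-]
After op 2 [order #2] market_buy(qty=3): fills=none; bids=[#1:1@95] asks=[-]
After op 3 [order #3] market_buy(qty=1): fills=none; bids=[#1:1@95] asks=[-]
After op 4 [order #4] limit_buy(price=95, qty=5): fills=none; bids=[#1:1@95 #4:5@95] asks=[-]
After op 5 [order #5] limit_buy(price=95, qty=6): fills=none; bids=[#1:1@95 #4:5@95 #5:6@95] asks=[-]
After op 6 cancel(order #5): fills=none; bids=[#1:1@95 #4:5@95] asks=[-]
After op 7 [order #6] limit_sell(price=105, qty=10): fills=none; bids=[#1:1@95 #4:5@95] asks=[#6:10@105]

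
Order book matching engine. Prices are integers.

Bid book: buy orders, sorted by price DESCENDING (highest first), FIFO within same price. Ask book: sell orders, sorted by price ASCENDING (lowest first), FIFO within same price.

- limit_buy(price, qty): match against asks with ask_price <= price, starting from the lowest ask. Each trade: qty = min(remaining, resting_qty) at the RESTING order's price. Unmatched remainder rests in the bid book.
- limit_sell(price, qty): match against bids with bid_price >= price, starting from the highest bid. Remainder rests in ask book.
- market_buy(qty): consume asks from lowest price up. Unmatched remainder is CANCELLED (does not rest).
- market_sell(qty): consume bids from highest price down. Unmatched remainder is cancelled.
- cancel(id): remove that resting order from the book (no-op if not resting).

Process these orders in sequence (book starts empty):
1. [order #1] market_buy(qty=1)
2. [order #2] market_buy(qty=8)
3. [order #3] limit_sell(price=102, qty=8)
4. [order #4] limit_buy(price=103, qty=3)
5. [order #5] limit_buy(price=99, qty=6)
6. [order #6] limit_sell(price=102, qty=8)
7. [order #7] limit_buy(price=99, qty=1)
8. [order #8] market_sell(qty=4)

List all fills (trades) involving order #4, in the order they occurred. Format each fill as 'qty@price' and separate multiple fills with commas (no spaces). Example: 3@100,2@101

After op 1 [order #1] market_buy(qty=1): fills=none; bids=[-] asks=[-]
After op 2 [order #2] market_buy(qty=8): fills=none; bids=[-] asks=[-]
After op 3 [order #3] limit_sell(price=102, qty=8): fills=none; bids=[-] asks=[#3:8@102]
After op 4 [order #4] limit_buy(price=103, qty=3): fills=#4x#3:3@102; bids=[-] asks=[#3:5@102]
After op 5 [order #5] limit_buy(price=99, qty=6): fills=none; bids=[#5:6@99] asks=[#3:5@102]
After op 6 [order #6] limit_sell(price=102, qty=8): fills=none; bids=[#5:6@99] asks=[#3:5@102 #6:8@102]
After op 7 [order #7] limit_buy(price=99, qty=1): fills=none; bids=[#5:6@99 #7:1@99] asks=[#3:5@102 #6:8@102]
After op 8 [order #8] market_sell(qty=4): fills=#5x#8:4@99; bids=[#5:2@99 #7:1@99] asks=[#3:5@102 #6:8@102]

Answer: 3@102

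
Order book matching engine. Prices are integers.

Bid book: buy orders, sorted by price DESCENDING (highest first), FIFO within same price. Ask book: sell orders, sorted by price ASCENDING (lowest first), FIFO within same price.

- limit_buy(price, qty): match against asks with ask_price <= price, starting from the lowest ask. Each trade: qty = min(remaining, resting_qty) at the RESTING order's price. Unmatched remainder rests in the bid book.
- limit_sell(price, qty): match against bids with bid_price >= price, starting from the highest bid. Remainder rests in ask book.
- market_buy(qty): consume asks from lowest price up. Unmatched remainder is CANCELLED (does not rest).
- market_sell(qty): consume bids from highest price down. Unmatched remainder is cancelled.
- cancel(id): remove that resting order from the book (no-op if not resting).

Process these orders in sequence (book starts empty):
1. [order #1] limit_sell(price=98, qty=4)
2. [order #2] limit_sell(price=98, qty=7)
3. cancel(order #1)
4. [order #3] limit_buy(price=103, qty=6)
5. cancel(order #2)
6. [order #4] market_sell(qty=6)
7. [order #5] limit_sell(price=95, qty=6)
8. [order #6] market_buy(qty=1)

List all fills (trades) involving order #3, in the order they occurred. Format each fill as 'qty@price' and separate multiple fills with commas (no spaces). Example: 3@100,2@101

After op 1 [order #1] limit_sell(price=98, qty=4): fills=none; bids=[-] asks=[#1:4@98]
After op 2 [order #2] limit_sell(price=98, qty=7): fills=none; bids=[-] asks=[#1:4@98 #2:7@98]
After op 3 cancel(order #1): fills=none; bids=[-] asks=[#2:7@98]
After op 4 [order #3] limit_buy(price=103, qty=6): fills=#3x#2:6@98; bids=[-] asks=[#2:1@98]
After op 5 cancel(order #2): fills=none; bids=[-] asks=[-]
After op 6 [order #4] market_sell(qty=6): fills=none; bids=[-] asks=[-]
After op 7 [order #5] limit_sell(price=95, qty=6): fills=none; bids=[-] asks=[#5:6@95]
After op 8 [order #6] market_buy(qty=1): fills=#6x#5:1@95; bids=[-] asks=[#5:5@95]

Answer: 6@98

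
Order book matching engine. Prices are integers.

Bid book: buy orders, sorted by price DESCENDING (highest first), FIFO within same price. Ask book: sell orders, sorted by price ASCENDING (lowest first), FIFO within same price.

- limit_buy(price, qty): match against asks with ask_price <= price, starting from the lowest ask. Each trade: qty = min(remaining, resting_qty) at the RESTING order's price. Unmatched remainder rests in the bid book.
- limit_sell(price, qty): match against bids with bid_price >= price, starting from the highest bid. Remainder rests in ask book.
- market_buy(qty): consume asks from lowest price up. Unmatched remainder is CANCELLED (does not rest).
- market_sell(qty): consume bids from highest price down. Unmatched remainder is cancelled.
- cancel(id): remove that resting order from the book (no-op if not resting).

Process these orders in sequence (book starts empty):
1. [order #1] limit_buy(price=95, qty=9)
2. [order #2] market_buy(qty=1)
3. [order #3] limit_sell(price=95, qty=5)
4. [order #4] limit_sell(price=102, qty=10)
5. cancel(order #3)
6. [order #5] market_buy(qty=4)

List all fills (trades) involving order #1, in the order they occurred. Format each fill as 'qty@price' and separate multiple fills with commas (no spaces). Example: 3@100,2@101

Answer: 5@95

Derivation:
After op 1 [order #1] limit_buy(price=95, qty=9): fills=none; bids=[#1:9@95] asks=[-]
After op 2 [order #2] market_buy(qty=1): fills=none; bids=[#1:9@95] asks=[-]
After op 3 [order #3] limit_sell(price=95, qty=5): fills=#1x#3:5@95; bids=[#1:4@95] asks=[-]
After op 4 [order #4] limit_sell(price=102, qty=10): fills=none; bids=[#1:4@95] asks=[#4:10@102]
After op 5 cancel(order #3): fills=none; bids=[#1:4@95] asks=[#4:10@102]
After op 6 [order #5] market_buy(qty=4): fills=#5x#4:4@102; bids=[#1:4@95] asks=[#4:6@102]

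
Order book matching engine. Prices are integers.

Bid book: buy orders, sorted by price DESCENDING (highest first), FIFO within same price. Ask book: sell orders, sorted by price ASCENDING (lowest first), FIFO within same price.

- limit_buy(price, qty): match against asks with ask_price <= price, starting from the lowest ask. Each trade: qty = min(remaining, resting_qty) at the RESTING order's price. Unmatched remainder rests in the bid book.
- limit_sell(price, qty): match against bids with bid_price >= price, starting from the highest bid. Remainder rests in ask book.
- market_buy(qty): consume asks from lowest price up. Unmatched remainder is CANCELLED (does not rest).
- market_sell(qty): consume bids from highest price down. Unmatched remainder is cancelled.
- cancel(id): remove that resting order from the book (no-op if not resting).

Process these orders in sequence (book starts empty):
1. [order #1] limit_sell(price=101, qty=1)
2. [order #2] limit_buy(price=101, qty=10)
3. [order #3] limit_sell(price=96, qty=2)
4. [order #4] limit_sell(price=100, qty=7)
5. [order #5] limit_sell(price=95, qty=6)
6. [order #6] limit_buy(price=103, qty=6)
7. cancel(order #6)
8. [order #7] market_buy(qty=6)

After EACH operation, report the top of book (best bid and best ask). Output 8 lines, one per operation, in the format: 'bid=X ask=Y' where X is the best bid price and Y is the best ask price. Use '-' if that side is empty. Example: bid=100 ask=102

Answer: bid=- ask=101
bid=101 ask=-
bid=101 ask=-
bid=- ask=-
bid=- ask=95
bid=- ask=-
bid=- ask=-
bid=- ask=-

Derivation:
After op 1 [order #1] limit_sell(price=101, qty=1): fills=none; bids=[-] asks=[#1:1@101]
After op 2 [order #2] limit_buy(price=101, qty=10): fills=#2x#1:1@101; bids=[#2:9@101] asks=[-]
After op 3 [order #3] limit_sell(price=96, qty=2): fills=#2x#3:2@101; bids=[#2:7@101] asks=[-]
After op 4 [order #4] limit_sell(price=100, qty=7): fills=#2x#4:7@101; bids=[-] asks=[-]
After op 5 [order #5] limit_sell(price=95, qty=6): fills=none; bids=[-] asks=[#5:6@95]
After op 6 [order #6] limit_buy(price=103, qty=6): fills=#6x#5:6@95; bids=[-] asks=[-]
After op 7 cancel(order #6): fills=none; bids=[-] asks=[-]
After op 8 [order #7] market_buy(qty=6): fills=none; bids=[-] asks=[-]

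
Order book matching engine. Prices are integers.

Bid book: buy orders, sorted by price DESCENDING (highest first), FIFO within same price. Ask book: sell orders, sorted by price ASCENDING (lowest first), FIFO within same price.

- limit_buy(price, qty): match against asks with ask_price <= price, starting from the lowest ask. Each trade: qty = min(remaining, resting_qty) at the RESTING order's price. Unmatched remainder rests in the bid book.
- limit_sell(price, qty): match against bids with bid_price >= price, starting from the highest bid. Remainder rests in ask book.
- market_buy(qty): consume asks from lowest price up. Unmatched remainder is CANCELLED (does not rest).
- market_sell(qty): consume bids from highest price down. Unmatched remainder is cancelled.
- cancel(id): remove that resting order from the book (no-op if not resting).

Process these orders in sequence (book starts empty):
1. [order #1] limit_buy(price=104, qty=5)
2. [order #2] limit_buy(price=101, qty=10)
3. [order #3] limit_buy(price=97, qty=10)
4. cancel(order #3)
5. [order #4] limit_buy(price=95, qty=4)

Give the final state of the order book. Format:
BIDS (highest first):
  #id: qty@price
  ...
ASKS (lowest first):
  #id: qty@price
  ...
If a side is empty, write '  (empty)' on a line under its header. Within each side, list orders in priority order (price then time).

After op 1 [order #1] limit_buy(price=104, qty=5): fills=none; bids=[#1:5@104] asks=[-]
After op 2 [order #2] limit_buy(price=101, qty=10): fills=none; bids=[#1:5@104 #2:10@101] asks=[-]
After op 3 [order #3] limit_buy(price=97, qty=10): fills=none; bids=[#1:5@104 #2:10@101 #3:10@97] asks=[-]
After op 4 cancel(order #3): fills=none; bids=[#1:5@104 #2:10@101] asks=[-]
After op 5 [order #4] limit_buy(price=95, qty=4): fills=none; bids=[#1:5@104 #2:10@101 #4:4@95] asks=[-]

Answer: BIDS (highest first):
  #1: 5@104
  #2: 10@101
  #4: 4@95
ASKS (lowest first):
  (empty)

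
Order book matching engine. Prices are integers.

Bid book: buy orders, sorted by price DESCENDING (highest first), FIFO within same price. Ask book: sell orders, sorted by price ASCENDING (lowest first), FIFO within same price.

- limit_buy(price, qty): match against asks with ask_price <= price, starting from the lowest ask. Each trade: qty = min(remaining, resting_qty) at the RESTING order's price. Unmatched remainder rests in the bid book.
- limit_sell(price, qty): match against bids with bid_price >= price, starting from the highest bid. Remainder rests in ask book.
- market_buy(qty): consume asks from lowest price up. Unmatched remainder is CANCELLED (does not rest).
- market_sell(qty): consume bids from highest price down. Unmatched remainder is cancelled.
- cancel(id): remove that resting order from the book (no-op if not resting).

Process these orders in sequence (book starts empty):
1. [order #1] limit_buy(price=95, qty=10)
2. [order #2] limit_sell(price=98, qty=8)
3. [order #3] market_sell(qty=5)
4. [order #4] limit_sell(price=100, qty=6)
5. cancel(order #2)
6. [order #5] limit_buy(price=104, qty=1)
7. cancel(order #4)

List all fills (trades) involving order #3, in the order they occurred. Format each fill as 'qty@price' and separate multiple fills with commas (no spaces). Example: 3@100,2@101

Answer: 5@95

Derivation:
After op 1 [order #1] limit_buy(price=95, qty=10): fills=none; bids=[#1:10@95] asks=[-]
After op 2 [order #2] limit_sell(price=98, qty=8): fills=none; bids=[#1:10@95] asks=[#2:8@98]
After op 3 [order #3] market_sell(qty=5): fills=#1x#3:5@95; bids=[#1:5@95] asks=[#2:8@98]
After op 4 [order #4] limit_sell(price=100, qty=6): fills=none; bids=[#1:5@95] asks=[#2:8@98 #4:6@100]
After op 5 cancel(order #2): fills=none; bids=[#1:5@95] asks=[#4:6@100]
After op 6 [order #5] limit_buy(price=104, qty=1): fills=#5x#4:1@100; bids=[#1:5@95] asks=[#4:5@100]
After op 7 cancel(order #4): fills=none; bids=[#1:5@95] asks=[-]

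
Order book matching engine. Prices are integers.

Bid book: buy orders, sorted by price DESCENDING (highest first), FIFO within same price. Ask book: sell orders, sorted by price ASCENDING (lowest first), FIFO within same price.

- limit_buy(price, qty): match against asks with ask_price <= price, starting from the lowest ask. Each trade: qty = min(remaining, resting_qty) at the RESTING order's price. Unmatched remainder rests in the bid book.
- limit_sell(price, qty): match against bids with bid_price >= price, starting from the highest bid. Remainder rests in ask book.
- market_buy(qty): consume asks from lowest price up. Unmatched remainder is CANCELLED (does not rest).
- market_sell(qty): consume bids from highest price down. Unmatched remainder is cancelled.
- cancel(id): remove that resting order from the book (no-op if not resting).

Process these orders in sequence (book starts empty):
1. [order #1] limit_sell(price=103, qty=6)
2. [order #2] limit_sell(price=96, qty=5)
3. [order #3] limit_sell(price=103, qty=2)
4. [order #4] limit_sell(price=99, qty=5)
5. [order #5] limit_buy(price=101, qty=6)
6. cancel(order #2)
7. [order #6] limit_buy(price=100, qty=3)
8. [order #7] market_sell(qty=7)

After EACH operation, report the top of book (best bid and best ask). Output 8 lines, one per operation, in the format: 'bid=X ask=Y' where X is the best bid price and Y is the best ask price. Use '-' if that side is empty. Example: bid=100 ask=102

Answer: bid=- ask=103
bid=- ask=96
bid=- ask=96
bid=- ask=96
bid=- ask=99
bid=- ask=99
bid=- ask=99
bid=- ask=99

Derivation:
After op 1 [order #1] limit_sell(price=103, qty=6): fills=none; bids=[-] asks=[#1:6@103]
After op 2 [order #2] limit_sell(price=96, qty=5): fills=none; bids=[-] asks=[#2:5@96 #1:6@103]
After op 3 [order #3] limit_sell(price=103, qty=2): fills=none; bids=[-] asks=[#2:5@96 #1:6@103 #3:2@103]
After op 4 [order #4] limit_sell(price=99, qty=5): fills=none; bids=[-] asks=[#2:5@96 #4:5@99 #1:6@103 #3:2@103]
After op 5 [order #5] limit_buy(price=101, qty=6): fills=#5x#2:5@96 #5x#4:1@99; bids=[-] asks=[#4:4@99 #1:6@103 #3:2@103]
After op 6 cancel(order #2): fills=none; bids=[-] asks=[#4:4@99 #1:6@103 #3:2@103]
After op 7 [order #6] limit_buy(price=100, qty=3): fills=#6x#4:3@99; bids=[-] asks=[#4:1@99 #1:6@103 #3:2@103]
After op 8 [order #7] market_sell(qty=7): fills=none; bids=[-] asks=[#4:1@99 #1:6@103 #3:2@103]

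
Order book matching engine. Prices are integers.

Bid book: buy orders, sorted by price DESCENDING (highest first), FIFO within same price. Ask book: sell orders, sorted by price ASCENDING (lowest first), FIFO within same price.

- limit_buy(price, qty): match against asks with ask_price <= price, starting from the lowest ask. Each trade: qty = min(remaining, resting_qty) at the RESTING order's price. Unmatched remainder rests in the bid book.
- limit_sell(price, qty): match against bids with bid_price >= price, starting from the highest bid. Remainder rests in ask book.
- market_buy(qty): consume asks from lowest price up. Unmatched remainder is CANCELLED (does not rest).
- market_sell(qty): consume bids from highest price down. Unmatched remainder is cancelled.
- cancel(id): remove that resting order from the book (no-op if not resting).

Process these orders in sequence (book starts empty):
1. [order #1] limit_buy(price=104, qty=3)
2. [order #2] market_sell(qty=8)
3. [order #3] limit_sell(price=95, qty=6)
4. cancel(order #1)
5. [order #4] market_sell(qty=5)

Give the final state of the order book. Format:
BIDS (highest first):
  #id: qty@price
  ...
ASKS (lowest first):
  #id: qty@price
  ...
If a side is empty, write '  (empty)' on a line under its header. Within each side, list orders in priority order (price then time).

Answer: BIDS (highest first):
  (empty)
ASKS (lowest first):
  #3: 6@95

Derivation:
After op 1 [order #1] limit_buy(price=104, qty=3): fills=none; bids=[#1:3@104] asks=[-]
After op 2 [order #2] market_sell(qty=8): fills=#1x#2:3@104; bids=[-] asks=[-]
After op 3 [order #3] limit_sell(price=95, qty=6): fills=none; bids=[-] asks=[#3:6@95]
After op 4 cancel(order #1): fills=none; bids=[-] asks=[#3:6@95]
After op 5 [order #4] market_sell(qty=5): fills=none; bids=[-] asks=[#3:6@95]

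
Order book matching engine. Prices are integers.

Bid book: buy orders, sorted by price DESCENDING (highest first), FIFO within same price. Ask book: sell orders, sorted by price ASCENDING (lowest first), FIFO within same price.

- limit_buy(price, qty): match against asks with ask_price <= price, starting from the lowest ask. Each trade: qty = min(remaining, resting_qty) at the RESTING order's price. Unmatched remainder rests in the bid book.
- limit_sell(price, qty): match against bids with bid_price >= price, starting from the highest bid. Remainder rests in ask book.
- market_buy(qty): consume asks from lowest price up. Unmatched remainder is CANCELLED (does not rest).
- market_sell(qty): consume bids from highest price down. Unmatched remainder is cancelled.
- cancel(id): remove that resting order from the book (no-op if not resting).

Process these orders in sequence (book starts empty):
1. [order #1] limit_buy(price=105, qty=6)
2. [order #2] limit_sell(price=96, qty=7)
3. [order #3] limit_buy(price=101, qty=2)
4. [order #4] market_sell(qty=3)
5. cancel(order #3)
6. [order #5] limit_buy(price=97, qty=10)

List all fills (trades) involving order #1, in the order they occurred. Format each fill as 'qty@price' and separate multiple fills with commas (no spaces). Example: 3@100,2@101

Answer: 6@105

Derivation:
After op 1 [order #1] limit_buy(price=105, qty=6): fills=none; bids=[#1:6@105] asks=[-]
After op 2 [order #2] limit_sell(price=96, qty=7): fills=#1x#2:6@105; bids=[-] asks=[#2:1@96]
After op 3 [order #3] limit_buy(price=101, qty=2): fills=#3x#2:1@96; bids=[#3:1@101] asks=[-]
After op 4 [order #4] market_sell(qty=3): fills=#3x#4:1@101; bids=[-] asks=[-]
After op 5 cancel(order #3): fills=none; bids=[-] asks=[-]
After op 6 [order #5] limit_buy(price=97, qty=10): fills=none; bids=[#5:10@97] asks=[-]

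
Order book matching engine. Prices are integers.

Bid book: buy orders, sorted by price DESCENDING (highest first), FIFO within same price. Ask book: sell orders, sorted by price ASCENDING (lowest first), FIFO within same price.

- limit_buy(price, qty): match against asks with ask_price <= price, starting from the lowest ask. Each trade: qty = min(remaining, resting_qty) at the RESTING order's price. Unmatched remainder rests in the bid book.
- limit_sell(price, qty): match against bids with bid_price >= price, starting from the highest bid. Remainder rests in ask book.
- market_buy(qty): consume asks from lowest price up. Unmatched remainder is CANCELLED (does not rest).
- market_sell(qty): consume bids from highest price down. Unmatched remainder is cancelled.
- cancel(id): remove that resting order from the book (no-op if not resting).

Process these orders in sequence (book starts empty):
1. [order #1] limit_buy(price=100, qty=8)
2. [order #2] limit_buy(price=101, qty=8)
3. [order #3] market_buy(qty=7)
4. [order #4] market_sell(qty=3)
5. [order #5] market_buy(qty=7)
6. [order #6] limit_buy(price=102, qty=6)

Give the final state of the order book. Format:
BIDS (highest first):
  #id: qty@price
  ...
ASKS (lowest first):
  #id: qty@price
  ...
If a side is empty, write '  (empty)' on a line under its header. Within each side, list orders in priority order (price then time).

After op 1 [order #1] limit_buy(price=100, qty=8): fills=none; bids=[#1:8@100] asks=[-]
After op 2 [order #2] limit_buy(price=101, qty=8): fills=none; bids=[#2:8@101 #1:8@100] asks=[-]
After op 3 [order #3] market_buy(qty=7): fills=none; bids=[#2:8@101 #1:8@100] asks=[-]
After op 4 [order #4] market_sell(qty=3): fills=#2x#4:3@101; bids=[#2:5@101 #1:8@100] asks=[-]
After op 5 [order #5] market_buy(qty=7): fills=none; bids=[#2:5@101 #1:8@100] asks=[-]
After op 6 [order #6] limit_buy(price=102, qty=6): fills=none; bids=[#6:6@102 #2:5@101 #1:8@100] asks=[-]

Answer: BIDS (highest first):
  #6: 6@102
  #2: 5@101
  #1: 8@100
ASKS (lowest first):
  (empty)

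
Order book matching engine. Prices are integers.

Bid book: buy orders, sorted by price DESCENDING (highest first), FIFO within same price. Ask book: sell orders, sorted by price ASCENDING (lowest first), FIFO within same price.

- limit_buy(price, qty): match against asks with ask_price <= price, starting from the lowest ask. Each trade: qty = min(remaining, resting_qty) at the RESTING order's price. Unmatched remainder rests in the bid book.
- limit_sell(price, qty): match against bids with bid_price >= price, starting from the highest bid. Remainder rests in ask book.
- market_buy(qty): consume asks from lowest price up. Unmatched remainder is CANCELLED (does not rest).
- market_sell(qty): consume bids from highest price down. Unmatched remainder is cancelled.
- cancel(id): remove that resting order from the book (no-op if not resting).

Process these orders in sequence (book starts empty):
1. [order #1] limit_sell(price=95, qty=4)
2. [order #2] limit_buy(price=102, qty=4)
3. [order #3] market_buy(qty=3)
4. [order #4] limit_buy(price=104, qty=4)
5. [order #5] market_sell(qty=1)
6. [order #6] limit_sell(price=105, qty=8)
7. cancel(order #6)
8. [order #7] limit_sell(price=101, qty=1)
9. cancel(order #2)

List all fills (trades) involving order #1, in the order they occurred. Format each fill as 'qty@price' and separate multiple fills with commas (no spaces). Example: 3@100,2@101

Answer: 4@95

Derivation:
After op 1 [order #1] limit_sell(price=95, qty=4): fills=none; bids=[-] asks=[#1:4@95]
After op 2 [order #2] limit_buy(price=102, qty=4): fills=#2x#1:4@95; bids=[-] asks=[-]
After op 3 [order #3] market_buy(qty=3): fills=none; bids=[-] asks=[-]
After op 4 [order #4] limit_buy(price=104, qty=4): fills=none; bids=[#4:4@104] asks=[-]
After op 5 [order #5] market_sell(qty=1): fills=#4x#5:1@104; bids=[#4:3@104] asks=[-]
After op 6 [order #6] limit_sell(price=105, qty=8): fills=none; bids=[#4:3@104] asks=[#6:8@105]
After op 7 cancel(order #6): fills=none; bids=[#4:3@104] asks=[-]
After op 8 [order #7] limit_sell(price=101, qty=1): fills=#4x#7:1@104; bids=[#4:2@104] asks=[-]
After op 9 cancel(order #2): fills=none; bids=[#4:2@104] asks=[-]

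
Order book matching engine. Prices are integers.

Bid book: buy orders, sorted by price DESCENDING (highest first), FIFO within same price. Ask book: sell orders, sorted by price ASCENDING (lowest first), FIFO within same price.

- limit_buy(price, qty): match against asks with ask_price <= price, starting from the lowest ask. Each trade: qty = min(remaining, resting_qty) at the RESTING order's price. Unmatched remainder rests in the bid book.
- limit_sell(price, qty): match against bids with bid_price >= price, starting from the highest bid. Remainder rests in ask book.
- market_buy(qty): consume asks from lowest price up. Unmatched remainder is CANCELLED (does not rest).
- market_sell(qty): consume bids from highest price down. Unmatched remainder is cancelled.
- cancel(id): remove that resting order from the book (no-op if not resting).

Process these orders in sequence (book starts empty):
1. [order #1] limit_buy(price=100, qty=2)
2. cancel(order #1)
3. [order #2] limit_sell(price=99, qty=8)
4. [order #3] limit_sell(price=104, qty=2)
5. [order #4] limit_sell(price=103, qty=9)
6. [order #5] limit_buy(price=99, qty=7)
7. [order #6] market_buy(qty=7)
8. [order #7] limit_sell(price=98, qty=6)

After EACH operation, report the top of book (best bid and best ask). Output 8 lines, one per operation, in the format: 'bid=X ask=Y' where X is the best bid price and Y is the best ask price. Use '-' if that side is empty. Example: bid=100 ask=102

After op 1 [order #1] limit_buy(price=100, qty=2): fills=none; bids=[#1:2@100] asks=[-]
After op 2 cancel(order #1): fills=none; bids=[-] asks=[-]
After op 3 [order #2] limit_sell(price=99, qty=8): fills=none; bids=[-] asks=[#2:8@99]
After op 4 [order #3] limit_sell(price=104, qty=2): fills=none; bids=[-] asks=[#2:8@99 #3:2@104]
After op 5 [order #4] limit_sell(price=103, qty=9): fills=none; bids=[-] asks=[#2:8@99 #4:9@103 #3:2@104]
After op 6 [order #5] limit_buy(price=99, qty=7): fills=#5x#2:7@99; bids=[-] asks=[#2:1@99 #4:9@103 #3:2@104]
After op 7 [order #6] market_buy(qty=7): fills=#6x#2:1@99 #6x#4:6@103; bids=[-] asks=[#4:3@103 #3:2@104]
After op 8 [order #7] limit_sell(price=98, qty=6): fills=none; bids=[-] asks=[#7:6@98 #4:3@103 #3:2@104]

Answer: bid=100 ask=-
bid=- ask=-
bid=- ask=99
bid=- ask=99
bid=- ask=99
bid=- ask=99
bid=- ask=103
bid=- ask=98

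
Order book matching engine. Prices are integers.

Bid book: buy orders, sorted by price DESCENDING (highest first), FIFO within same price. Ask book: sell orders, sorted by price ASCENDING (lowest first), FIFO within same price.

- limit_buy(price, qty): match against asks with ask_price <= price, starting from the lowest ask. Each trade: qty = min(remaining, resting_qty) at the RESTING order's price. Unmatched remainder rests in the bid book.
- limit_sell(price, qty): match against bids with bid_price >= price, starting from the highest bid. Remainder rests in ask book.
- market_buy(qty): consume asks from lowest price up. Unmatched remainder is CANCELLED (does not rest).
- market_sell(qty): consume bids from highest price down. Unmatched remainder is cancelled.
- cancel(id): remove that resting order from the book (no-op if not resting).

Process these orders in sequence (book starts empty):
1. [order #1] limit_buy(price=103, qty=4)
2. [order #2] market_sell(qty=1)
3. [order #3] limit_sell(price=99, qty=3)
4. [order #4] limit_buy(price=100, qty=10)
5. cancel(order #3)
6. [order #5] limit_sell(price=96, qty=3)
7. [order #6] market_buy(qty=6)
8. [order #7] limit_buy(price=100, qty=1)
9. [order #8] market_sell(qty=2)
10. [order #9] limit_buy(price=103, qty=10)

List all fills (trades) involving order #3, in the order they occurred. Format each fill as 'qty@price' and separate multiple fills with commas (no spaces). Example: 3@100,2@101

Answer: 3@103

Derivation:
After op 1 [order #1] limit_buy(price=103, qty=4): fills=none; bids=[#1:4@103] asks=[-]
After op 2 [order #2] market_sell(qty=1): fills=#1x#2:1@103; bids=[#1:3@103] asks=[-]
After op 3 [order #3] limit_sell(price=99, qty=3): fills=#1x#3:3@103; bids=[-] asks=[-]
After op 4 [order #4] limit_buy(price=100, qty=10): fills=none; bids=[#4:10@100] asks=[-]
After op 5 cancel(order #3): fills=none; bids=[#4:10@100] asks=[-]
After op 6 [order #5] limit_sell(price=96, qty=3): fills=#4x#5:3@100; bids=[#4:7@100] asks=[-]
After op 7 [order #6] market_buy(qty=6): fills=none; bids=[#4:7@100] asks=[-]
After op 8 [order #7] limit_buy(price=100, qty=1): fills=none; bids=[#4:7@100 #7:1@100] asks=[-]
After op 9 [order #8] market_sell(qty=2): fills=#4x#8:2@100; bids=[#4:5@100 #7:1@100] asks=[-]
After op 10 [order #9] limit_buy(price=103, qty=10): fills=none; bids=[#9:10@103 #4:5@100 #7:1@100] asks=[-]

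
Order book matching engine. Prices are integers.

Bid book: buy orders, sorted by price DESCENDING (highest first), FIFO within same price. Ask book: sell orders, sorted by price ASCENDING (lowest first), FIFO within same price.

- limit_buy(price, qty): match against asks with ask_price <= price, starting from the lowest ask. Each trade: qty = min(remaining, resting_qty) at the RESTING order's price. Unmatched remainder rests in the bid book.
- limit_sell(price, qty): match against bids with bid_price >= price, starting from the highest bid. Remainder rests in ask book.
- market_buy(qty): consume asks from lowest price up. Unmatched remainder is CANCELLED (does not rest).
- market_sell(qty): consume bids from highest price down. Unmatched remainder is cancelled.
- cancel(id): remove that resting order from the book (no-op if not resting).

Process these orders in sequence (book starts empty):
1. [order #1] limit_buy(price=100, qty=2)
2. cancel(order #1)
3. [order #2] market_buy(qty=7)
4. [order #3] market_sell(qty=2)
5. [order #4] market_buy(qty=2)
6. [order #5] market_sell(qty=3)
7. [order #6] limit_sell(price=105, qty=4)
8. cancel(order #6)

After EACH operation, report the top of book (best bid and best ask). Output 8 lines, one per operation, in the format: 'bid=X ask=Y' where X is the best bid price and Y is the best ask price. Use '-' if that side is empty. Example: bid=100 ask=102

Answer: bid=100 ask=-
bid=- ask=-
bid=- ask=-
bid=- ask=-
bid=- ask=-
bid=- ask=-
bid=- ask=105
bid=- ask=-

Derivation:
After op 1 [order #1] limit_buy(price=100, qty=2): fills=none; bids=[#1:2@100] asks=[-]
After op 2 cancel(order #1): fills=none; bids=[-] asks=[-]
After op 3 [order #2] market_buy(qty=7): fills=none; bids=[-] asks=[-]
After op 4 [order #3] market_sell(qty=2): fills=none; bids=[-] asks=[-]
After op 5 [order #4] market_buy(qty=2): fills=none; bids=[-] asks=[-]
After op 6 [order #5] market_sell(qty=3): fills=none; bids=[-] asks=[-]
After op 7 [order #6] limit_sell(price=105, qty=4): fills=none; bids=[-] asks=[#6:4@105]
After op 8 cancel(order #6): fills=none; bids=[-] asks=[-]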